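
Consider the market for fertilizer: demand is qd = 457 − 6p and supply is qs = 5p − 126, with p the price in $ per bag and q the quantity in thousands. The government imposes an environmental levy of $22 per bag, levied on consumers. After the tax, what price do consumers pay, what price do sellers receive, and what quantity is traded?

Before the tax: set 457 − 6p = 5p − 126 → p* = $53, q* = 139.
With the tax collected from consumers, demand (in seller-price terms) shifts: qd = 457 − 6(p + 22).
New equilibrium: consumers pay $63, sellers receive $41, q = 79. (Wedge: pb − ps = 22.)

Consumers pay $63; sellers receive $41; quantity = 79.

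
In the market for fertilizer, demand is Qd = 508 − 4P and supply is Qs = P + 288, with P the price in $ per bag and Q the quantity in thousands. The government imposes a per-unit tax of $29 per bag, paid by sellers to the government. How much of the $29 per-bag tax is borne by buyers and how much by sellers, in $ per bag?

Buyers bear $5.8 per bag; sellers bear $23.2 per bag.

Without the tax, 508 − 4P = P + 288 gives 5P = 220, so P* = $44 and Q* = 332.
With the tax collected from sellers, supply shifts: Qs = (P − 29) + 288.
New equilibrium: buyers pay $49.8, sellers receive $20.8, Q = 308.8. (Wedge: Pb − Ps = 29.)
Burden on buyers: $5.8; on sellers: $23.2. (They sum to $29.)
The less price-elastic side of the market bears the larger share of a per-unit tax.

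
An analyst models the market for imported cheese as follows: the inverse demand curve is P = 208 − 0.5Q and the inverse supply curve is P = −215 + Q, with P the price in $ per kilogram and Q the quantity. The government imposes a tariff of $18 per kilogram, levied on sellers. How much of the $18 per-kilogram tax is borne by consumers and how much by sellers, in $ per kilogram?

Inverting to Q(P) form: Qd = 416 − 2P; Qs = P + 215.
Without the tax, 416 − 2P = P + 215 gives 3P = 201, so P* = $67 and Q* = 282.
With the tax collected from sellers, supply shifts: Qs = (P − 18) + 215.
Solving gives Q = 270 with consumers paying $73 and sellers receiving $55 (the $18 wedge).
Burden on consumers: $6; on sellers: $12. (They sum to $18.)

Consumers bear $6 per kilogram; sellers bear $12 per kilogram.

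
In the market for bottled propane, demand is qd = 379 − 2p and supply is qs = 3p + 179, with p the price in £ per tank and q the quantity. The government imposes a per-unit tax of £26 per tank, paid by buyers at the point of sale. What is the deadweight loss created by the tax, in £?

Deadweight loss = £405.6.

Without the tax, 379 − 2p = 3p + 179 gives 5p = 200, so p* = £40 and q* = 299.
With the tax collected from buyers, demand (in seller-price terms) shifts: qd = 379 − 2(p + 26).
Solving gives q = 267.8 with buyers paying £55.6 and suppliers receiving £29.6 (the £26 wedge).
Quantity falls by |ΔQ| = |299 − 267.8| = 31.2.
DWL = ½ · t · |ΔQ| = ½ · 26 · 31.2 = £405.6.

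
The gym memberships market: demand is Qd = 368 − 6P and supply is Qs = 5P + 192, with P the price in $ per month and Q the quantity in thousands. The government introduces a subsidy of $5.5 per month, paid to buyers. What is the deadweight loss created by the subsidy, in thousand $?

Deadweight loss = $41.25 thousand.

Before the subsidy: set 368 − 6P = 5P + 192 → P* = $16, Q* = 272.
With a per-unit subsidy paid to buyers, each effectively pays P − 5.5, so demand becomes Qd = 368 − 6(P − 5.5).
Solving gives Q = 287 with buyers paying $13.5 and producers receiving $19 (the $5.5 wedge).
Quantity rises by |ΔQ| = |272 − 287| = 15.
DWL = ½ · t · |ΔQ| = ½ · 5.5 · 15 = $41.25.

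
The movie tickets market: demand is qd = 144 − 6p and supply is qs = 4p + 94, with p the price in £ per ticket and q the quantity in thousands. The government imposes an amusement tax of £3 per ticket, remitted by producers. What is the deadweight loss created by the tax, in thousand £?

Deadweight loss = £10.8 thousand.

Without the tax, 144 − 6p = 4p + 94 gives 10p = 50, so p* = £5 and q* = 114.
With the tax collected from producers, supply shifts: qs = 4(p − 3) + 94.
Solving gives q = 106.8 with buyers paying £6.2 and producers receiving £3.2 (the £3 wedge).
Quantity falls by |ΔQ| = |114 − 106.8| = 7.2.
DWL = ½ · t · |ΔQ| = ½ · 3 · 7.2 = £10.8.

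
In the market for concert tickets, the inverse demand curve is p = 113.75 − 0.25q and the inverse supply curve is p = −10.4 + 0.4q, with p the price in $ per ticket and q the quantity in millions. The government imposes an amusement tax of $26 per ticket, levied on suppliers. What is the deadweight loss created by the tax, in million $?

Inverting to q(p) form: qd = 455 − 4p; qs = 2.5p + 26.
Before the tax: set 455 − 4p = 2.5p + 26 → p* = $66, q* = 191.
With the tax collected from suppliers, supply shifts: qs = 2.5(p − 26) + 26.
New equilibrium: consumers pay $76, suppliers receive $50, q = 151. (Wedge: pb − ps = 26.)
Quantity falls by |ΔQ| = |191 − 151| = 40.
DWL = ½ · t · |ΔQ| = ½ · 26 · 40 = $520.

Deadweight loss = $520 million.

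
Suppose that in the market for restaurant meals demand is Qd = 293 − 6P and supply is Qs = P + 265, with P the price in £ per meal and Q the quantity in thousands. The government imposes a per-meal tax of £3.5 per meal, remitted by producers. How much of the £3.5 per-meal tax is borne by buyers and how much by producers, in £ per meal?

Buyers bear £0.5 per meal; producers bear £3 per meal.

Without the tax, 293 − 6P = P + 265 gives 7P = 28, so P* = £4 and Q* = 269.
With the tax collected from producers, supply shifts: Qs = (P − 3.5) + 265.
New equilibrium: buyers pay £4.5, producers receive £1, Q = 266. (Wedge: Pb − Ps = 3.5.)
Burden on buyers: £0.5; on producers: £3. (They sum to £3.5.)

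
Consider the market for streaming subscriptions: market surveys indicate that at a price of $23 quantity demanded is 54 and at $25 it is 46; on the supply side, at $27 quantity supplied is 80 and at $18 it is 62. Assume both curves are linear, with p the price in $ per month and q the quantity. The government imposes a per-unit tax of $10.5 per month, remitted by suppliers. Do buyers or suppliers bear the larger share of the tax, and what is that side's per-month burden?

Suppliers bear the larger share: $7 per month.

Demand slope: (46 − 54)/(25 − 23) = -4, so qd = 146 − 4p.
Supply slope: (62 − 80)/(18 − 27) = 2, so qs = 2p + 26.
Before the tax: set 146 − 4p = 2p + 26 → p* = $20, q* = 66.
With the tax collected from suppliers, supply shifts: qs = 2(p − 10.5) + 26.
New equilibrium: buyers pay $23.5, suppliers receive $13, q = 52. (Wedge: pb − ps = 10.5.)
Per-month burden: buyers $3.5, suppliers $7.
Suppliers take the larger share because supply is less price-elastic here (demand slope 4 vs supply slope 2).
The less price-elastic side of the market bears the larger share of a per-unit tax.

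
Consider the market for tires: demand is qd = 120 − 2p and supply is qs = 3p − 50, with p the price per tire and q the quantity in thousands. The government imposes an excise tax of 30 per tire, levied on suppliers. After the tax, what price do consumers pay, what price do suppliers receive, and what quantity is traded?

Consumers pay 52; suppliers receive 22; quantity = 16.

Before the tax: set 120 − 2p = 3p − 50 → p* = 34, q* = 52.
With the tax collected from suppliers, supply shifts: qs = 3(p − 30) − 50.
Solving gives q = 16 with consumers paying 52 and suppliers receiving 22 (the 30 wedge).
The less price-elastic side of the market bears the larger share of a per-unit tax.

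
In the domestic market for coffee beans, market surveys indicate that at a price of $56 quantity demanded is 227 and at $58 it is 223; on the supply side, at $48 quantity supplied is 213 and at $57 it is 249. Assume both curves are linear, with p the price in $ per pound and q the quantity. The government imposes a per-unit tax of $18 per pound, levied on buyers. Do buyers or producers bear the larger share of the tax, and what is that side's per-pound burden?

Demand slope: (223 − 227)/(58 − 56) = -2, so qd = 339 − 2p.
Supply slope: (249 − 213)/(57 − 48) = 4, so qs = 4p + 21.
Without the tax, 339 − 2p = 4p + 21 gives 6p = 318, so p* = $53 and q* = 233.
With the tax collected from buyers, demand (in seller-price terms) shifts: qd = 339 − 2(p + 18).
New equilibrium: buyers pay $65, producers receive $47, q = 209. (Wedge: pb − ps = 18.)
Per-pound burden: buyers $12, producers $6.
Buyers take the larger share because demand is less price-elastic here (demand slope 2 vs supply slope 4).
The less price-elastic side of the market bears the larger share of a per-unit tax.

Buyers bear the larger share: $12 per pound.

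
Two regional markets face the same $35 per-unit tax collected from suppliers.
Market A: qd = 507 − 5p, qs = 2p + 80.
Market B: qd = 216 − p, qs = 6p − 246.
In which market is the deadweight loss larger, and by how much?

Market A: pre-tax p* = $61, q* = 202; post-tax q = 152; deadweight loss = $875.
Market B: pre-tax p* = $66, q* = 150; post-tax q = 120; deadweight loss = $525.
Difference: $875 vs $525 → market A is larger by $350.

Market A, by $350.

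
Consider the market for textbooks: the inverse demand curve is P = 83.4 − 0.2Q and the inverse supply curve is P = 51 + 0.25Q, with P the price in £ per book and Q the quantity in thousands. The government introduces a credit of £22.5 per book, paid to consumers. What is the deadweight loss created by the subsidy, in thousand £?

Deadweight loss = £562.5 thousand.

Rewrite in direct form: Qd = 417 − 5P and Qs = 4P − 204.
Without the subsidy, 417 − 5P = 4P − 204 gives 9P = 621, so P* = £69 and Q* = 72.
With a per-unit subsidy paid to consumers, each effectively pays P − 22.5, so demand becomes Qd = 417 − 5(P − 22.5).
New equilibrium: consumers pay £59, suppliers receive £81.5, Q = 122. (Wedge: Pb − Ps = −22.5.)
Quantity rises by |ΔQ| = |72 − 122| = 50.
DWL = ½ · t · |ΔQ| = ½ · 22.5 · 50 = £562.5.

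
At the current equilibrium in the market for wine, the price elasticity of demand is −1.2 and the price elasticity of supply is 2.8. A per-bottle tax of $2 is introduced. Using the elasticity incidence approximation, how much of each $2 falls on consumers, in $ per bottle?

Incidence ratio: consumers' share ≈ εs / (εs + |εd|) = 2.8 / (2.8 + 1.2) = 0.7.
So consumers bear ≈ 0.7 × $2 = $1.4; producers bear $0.6.

Consumers bear ≈ $1.4 per bottle.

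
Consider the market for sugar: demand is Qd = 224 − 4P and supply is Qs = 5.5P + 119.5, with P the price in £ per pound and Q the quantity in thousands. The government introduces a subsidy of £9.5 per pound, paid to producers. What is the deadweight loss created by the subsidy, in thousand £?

Deadweight loss = £104.5 thousand.

Without the subsidy, 224 − 4P = 5.5P + 119.5 gives 9.5P = 104.5, so P* = £11 and Q* = 180.
With a per-unit subsidy paid to producers, each receives P + 9.5 per unit sold, so supply becomes Qs = 5.5(P + 9.5) + 119.5.
New equilibrium: buyers pay £5.5, producers receive £15, Q = 202. (Wedge: Pb − Ps = −9.5.)
Quantity rises by |ΔQ| = |180 − 202| = 22.
DWL = ½ · t · |ΔQ| = ½ · 9.5 · 22 = £104.5.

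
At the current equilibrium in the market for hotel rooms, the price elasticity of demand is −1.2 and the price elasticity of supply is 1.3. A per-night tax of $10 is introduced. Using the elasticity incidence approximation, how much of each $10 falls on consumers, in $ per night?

Consumers bear ≈ $5.2 per night.

Incidence ratio: consumers' share ≈ εs / (εs + |εd|) = 1.3 / (1.3 + 1.2) = 0.52.
So consumers bear ≈ 0.52 × $10 = $5.2; producers bear $4.8.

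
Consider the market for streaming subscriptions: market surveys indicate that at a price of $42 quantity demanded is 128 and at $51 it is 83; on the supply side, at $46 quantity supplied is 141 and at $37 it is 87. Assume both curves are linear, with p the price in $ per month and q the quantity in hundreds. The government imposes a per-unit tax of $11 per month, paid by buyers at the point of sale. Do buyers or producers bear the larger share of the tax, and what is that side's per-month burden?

Buyers bear the larger share: $6 per month.

Demand slope: (83 − 128)/(51 − 42) = -5, so qd = 338 − 5p.
Supply slope: (87 − 141)/(37 − 46) = 6, so qs = 6p − 135.
Without the tax, 338 − 5p = 6p − 135 gives 11p = 473, so p* = $43 and q* = 123.
With the tax collected from buyers, demand (in seller-price terms) shifts: qd = 338 − 5(p + 11).
Solving gives q = 93 with buyers paying $49 and producers receiving $38 (the $11 wedge).
Per-month burden: buyers $6, producers $5.
Buyers take the larger share because demand is less price-elastic here (demand slope 5 vs supply slope 6).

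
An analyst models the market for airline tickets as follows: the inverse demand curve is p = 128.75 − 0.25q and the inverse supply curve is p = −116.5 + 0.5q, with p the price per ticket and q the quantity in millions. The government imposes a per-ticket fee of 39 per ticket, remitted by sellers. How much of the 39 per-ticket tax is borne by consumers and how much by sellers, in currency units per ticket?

Consumers bear 13 per ticket; sellers bear 26 per ticket.

Inverting to q(p) form: qd = 515 − 4p; qs = 2p + 233.
Without the tax, 515 − 4p = 2p + 233 gives 6p = 282, so p* = 47 and q* = 327.
With the tax collected from sellers, supply shifts: qs = 2(p − 39) + 233.
Solving gives q = 275 with consumers paying 60 and sellers receiving 21 (the 39 wedge).
Burden on consumers: 13; on sellers: 26. (They sum to 39.)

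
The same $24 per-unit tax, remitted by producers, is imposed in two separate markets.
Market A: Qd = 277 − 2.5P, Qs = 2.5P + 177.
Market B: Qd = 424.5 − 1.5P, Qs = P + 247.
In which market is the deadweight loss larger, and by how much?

Market A: pre-tax P* = $20, Q* = 227; post-tax Q = 197; deadweight loss = $360.
Market B: pre-tax P* = $71, Q* = 318; post-tax Q = 303.6; deadweight loss = $172.8.
Difference: $360 vs $172.8 → market A is larger by $187.2.

Market A, by $187.2.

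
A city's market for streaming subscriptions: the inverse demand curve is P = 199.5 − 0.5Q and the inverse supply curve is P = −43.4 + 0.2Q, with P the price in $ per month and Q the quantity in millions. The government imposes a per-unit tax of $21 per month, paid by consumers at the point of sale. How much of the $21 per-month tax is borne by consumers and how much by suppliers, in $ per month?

Consumers bear $15 per month; suppliers bear $6 per month.

Inverting to Q(P) form: Qd = 399 − 2P; Qs = 5P + 217.
Before the tax: set 399 − 2P = 5P + 217 → P* = $26, Q* = 347.
With the tax collected from consumers, demand (in seller-price terms) shifts: Qd = 399 − 2(P + 21).
New equilibrium: consumers pay $41, suppliers receive $20, Q = 317. (Wedge: Pb − Ps = 21.)
Burden on consumers: $15; on suppliers: $6. (They sum to $21.)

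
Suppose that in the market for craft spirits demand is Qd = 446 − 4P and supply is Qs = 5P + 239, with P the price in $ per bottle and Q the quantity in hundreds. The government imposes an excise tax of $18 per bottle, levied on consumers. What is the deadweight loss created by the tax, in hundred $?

Without the tax, 446 − 4P = 5P + 239 gives 9P = 207, so P* = $23 and Q* = 354.
With the tax collected from consumers, demand (in seller-price terms) shifts: Qd = 446 − 4(P + 18).
Solving gives Q = 314 with consumers paying $33 and sellers receiving $15 (the $18 wedge).
Quantity falls by |ΔQ| = |354 − 314| = 40.
DWL = ½ · t · |ΔQ| = ½ · 18 · 40 = $360.

Deadweight loss = $360 hundred.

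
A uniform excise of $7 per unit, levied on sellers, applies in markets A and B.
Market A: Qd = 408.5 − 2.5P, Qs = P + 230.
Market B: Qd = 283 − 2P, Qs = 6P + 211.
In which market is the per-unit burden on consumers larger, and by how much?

Market B, by $3.25.

Market A: pre-tax P* = $51, Q* = 281; post-tax Q = 276; per-unit burden on consumers = $2.
Market B: pre-tax P* = $9, Q* = 265; post-tax Q = 254.5; per-unit burden on consumers = $5.25.
Difference: $2 vs $5.25 → market B is larger by $3.25.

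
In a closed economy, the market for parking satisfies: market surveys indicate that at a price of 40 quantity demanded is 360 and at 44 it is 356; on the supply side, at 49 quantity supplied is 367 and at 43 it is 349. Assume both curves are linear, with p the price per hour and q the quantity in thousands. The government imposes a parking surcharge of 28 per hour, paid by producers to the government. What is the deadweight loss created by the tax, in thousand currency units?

Deadweight loss = 294 thousand.

Demand slope: (356 − 360)/(44 − 40) = -1, so qd = 400 − p.
Supply slope: (349 − 367)/(43 − 49) = 3, so qs = 3p + 220.
Without the tax, 400 − p = 3p + 220 gives 4p = 180, so p* = 45 and q* = 355.
With the tax collected from producers, supply shifts: qs = 3(p − 28) + 220.
New equilibrium: buyers pay 66, producers receive 38, q = 334. (Wedge: pb − ps = 28.)
Quantity falls by |ΔQ| = |355 − 334| = 21.
DWL = ½ · t · |ΔQ| = ½ · 28 · 21 = 294.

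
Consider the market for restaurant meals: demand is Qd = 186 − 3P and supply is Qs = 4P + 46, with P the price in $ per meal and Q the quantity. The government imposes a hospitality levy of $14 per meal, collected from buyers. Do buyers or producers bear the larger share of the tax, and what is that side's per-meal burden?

Buyers bear the larger share: $8 per meal.

Without the tax, 186 − 3P = 4P + 46 gives 7P = 140, so P* = $20 and Q* = 126.
With the tax collected from buyers, demand (in seller-price terms) shifts: Qd = 186 − 3(P + 14).
Solving gives Q = 102 with buyers paying $28 and producers receiving $14 (the $14 wedge).
Per-meal burden: buyers $8, producers $6.
Buyers take the larger share because demand is less price-elastic here (demand slope 3 vs supply slope 4).
The less price-elastic side of the market bears the larger share of a per-unit tax.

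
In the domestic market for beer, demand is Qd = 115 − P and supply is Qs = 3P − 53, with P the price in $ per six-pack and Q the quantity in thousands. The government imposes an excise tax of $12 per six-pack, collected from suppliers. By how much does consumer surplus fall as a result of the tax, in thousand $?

Consumer surplus falls by $616.5 thousand.

Before the tax: set 115 − P = 3P − 53 → P* = $42, Q* = 73.
With the tax collected from suppliers, supply shifts: Qs = 3(P − 12) − 53.
New equilibrium: buyers pay $51, suppliers receive $39, Q = 64. (Wedge: Pb − Ps = 12.)
ΔCS is the trapezoid between Q = 64 and Q = 73 of height $9: ½ · (73 + 64) · 9 = $616.5.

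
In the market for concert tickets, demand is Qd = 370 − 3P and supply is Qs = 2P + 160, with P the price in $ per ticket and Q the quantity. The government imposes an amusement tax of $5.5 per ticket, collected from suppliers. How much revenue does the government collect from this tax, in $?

Tax revenue = $1305.7.

Without the tax, 370 − 3P = 2P + 160 gives 5P = 210, so P* = $42 and Q* = 244.
With the tax collected from suppliers, supply shifts: Qs = 2(P − 5.5) + 160.
Solving gives Q = 237.4 with consumers paying $44.2 and suppliers receiving $38.7 (the $5.5 wedge).
Revenue = t · Q = 5.5 · 237.4 = $1305.7.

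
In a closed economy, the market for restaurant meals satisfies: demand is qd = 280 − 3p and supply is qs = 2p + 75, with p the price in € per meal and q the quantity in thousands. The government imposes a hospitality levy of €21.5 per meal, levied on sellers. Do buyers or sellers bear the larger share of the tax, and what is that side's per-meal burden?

Sellers bear the larger share: €12.9 per meal.

Before the tax: set 280 − 3p = 2p + 75 → p* = €41, q* = 157.
With the tax collected from sellers, supply shifts: qs = 2(p − 21.5) + 75.
New equilibrium: buyers pay €49.6, sellers receive €28.1, q = 131.2. (Wedge: pb − ps = 21.5.)
Per-meal burden: buyers €8.6, sellers €12.9.
Sellers take the larger share because supply is less price-elastic here (demand slope 3 vs supply slope 2).
The less price-elastic side of the market bears the larger share of a per-unit tax.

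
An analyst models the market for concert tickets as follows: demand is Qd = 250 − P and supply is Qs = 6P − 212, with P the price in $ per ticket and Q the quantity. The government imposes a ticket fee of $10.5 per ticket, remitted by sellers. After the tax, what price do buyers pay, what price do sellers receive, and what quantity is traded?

Buyers pay $75; sellers receive $64.5; quantity = 175.

Before the tax: set 250 − P = 6P − 212 → P* = $66, Q* = 184.
With the tax collected from sellers, supply shifts: Qs = 6(P − 10.5) − 212.
Solving gives Q = 175 with buyers paying $75 and sellers receiving $64.5 (the $10.5 wedge).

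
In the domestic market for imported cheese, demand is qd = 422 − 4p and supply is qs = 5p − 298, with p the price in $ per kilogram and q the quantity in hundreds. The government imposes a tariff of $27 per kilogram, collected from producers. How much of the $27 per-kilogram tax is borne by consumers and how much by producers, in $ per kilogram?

Consumers bear $15 per kilogram; producers bear $12 per kilogram.

Before the tax: set 422 − 4p = 5p − 298 → p* = $80, q* = 102.
With the tax collected from producers, supply shifts: qs = 5(p − 27) − 298.
New equilibrium: consumers pay $95, producers receive $68, q = 42. (Wedge: pb − ps = 27.)
Burden on consumers: $15; on producers: $12. (They sum to $27.)
The less price-elastic side of the market bears the larger share of a per-unit tax.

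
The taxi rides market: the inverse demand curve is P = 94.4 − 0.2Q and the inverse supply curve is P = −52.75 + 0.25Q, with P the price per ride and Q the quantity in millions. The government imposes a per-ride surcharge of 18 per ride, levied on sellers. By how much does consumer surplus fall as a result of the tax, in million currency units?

Consumer surplus falls by 2456 million.

Inverting to Q(P) form: Qd = 472 − 5P; Qs = 4P + 211.
Without the tax, 472 − 5P = 4P + 211 gives 9P = 261, so P* = 29 and Q* = 327.
With the tax collected from sellers, supply shifts: Qs = 4(P − 18) + 211.
Solving gives Q = 287 with consumers paying 37 and sellers receiving 19 (the 18 wedge).
ΔCS is the trapezoid between Q = 287 and Q = 327 of height 8: ½ · (327 + 287) · 8 = 2456.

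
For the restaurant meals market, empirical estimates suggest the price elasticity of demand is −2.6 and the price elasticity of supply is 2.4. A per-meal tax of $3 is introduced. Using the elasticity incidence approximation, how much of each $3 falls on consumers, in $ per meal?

Consumers bear ≈ $1.44 per meal.

Incidence ratio: consumers' share ≈ εs / (εs + |εd|) = 2.4 / (2.4 + 2.6) = 0.48.
So consumers bear ≈ 0.48 × $3 = $1.44; sellers bear $1.56.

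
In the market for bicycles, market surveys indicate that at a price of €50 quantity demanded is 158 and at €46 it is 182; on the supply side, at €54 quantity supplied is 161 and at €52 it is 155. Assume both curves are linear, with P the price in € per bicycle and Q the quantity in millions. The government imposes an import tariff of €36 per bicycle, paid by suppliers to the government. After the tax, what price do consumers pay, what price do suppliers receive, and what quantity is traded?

Consumers pay €63; suppliers receive €27; quantity = 80.

Demand slope: (182 − 158)/(46 − 50) = -6, so Qd = 458 − 6P.
Supply slope: (155 − 161)/(52 − 54) = 3, so Qs = 3P − 1.
Before the tax: set 458 − 6P = 3P − 1 → P* = €51, Q* = 152.
With the tax collected from suppliers, supply shifts: Qs = 3(P − 36) − 1.
Solving gives Q = 80 with consumers paying €63 and suppliers receiving €27 (the €36 wedge).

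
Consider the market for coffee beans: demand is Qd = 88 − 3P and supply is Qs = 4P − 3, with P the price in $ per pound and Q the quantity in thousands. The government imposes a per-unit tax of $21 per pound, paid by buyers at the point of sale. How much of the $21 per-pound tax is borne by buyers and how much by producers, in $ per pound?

Buyers bear $12 per pound; producers bear $9 per pound.

Without the tax, 88 − 3P = 4P − 3 gives 7P = 91, so P* = $13 and Q* = 49.
With the tax collected from buyers, demand (in seller-price terms) shifts: Qd = 88 − 3(P + 21).
Solving gives Q = 13 with buyers paying $25 and producers receiving $4 (the $21 wedge).
Burden on buyers: $12; on producers: $9. (They sum to $21.)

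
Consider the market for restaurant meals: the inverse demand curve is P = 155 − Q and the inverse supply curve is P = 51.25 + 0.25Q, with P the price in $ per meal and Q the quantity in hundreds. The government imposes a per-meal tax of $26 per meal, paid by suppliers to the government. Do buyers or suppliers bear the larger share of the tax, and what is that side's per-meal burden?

Rewrite in direct form: Qd = 155 − P and Qs = 4P − 205.
Before the tax: set 155 − P = 4P − 205 → P* = $72, Q* = 83.
With the tax collected from suppliers, supply shifts: Qs = 4(P − 26) − 205.
Solving gives Q = 62.2 with buyers paying $92.8 and suppliers receiving $66.8 (the $26 wedge).
Per-meal burden: buyers $20.8, suppliers $5.2.
Buyers take the larger share because demand is less price-elastic here (demand slope 1 vs supply slope 4).

Buyers bear the larger share: $20.8 per meal.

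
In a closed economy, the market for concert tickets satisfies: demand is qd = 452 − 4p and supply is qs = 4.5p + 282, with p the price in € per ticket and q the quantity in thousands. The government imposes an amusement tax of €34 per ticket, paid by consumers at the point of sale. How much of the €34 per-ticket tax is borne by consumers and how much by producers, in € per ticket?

Consumers bear €18 per ticket; producers bear €16 per ticket.

Before the tax: set 452 − 4p = 4.5p + 282 → p* = €20, q* = 372.
With the tax collected from consumers, demand (in seller-price terms) shifts: qd = 452 − 4(p + 34).
Solving gives q = 300 with consumers paying €38 and producers receiving €4 (the €34 wedge).
Burden on consumers: €18; on producers: €16. (They sum to €34.)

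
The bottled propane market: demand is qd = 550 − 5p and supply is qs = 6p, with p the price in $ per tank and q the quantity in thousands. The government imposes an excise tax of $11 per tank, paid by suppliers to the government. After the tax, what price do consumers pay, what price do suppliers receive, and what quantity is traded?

Consumers pay $56; suppliers receive $45; quantity = 270.

Before the tax: set 550 − 5p = 6p → p* = $50, q* = 300.
With the tax collected from suppliers, supply shifts: qs = 6(p − 11).
New equilibrium: consumers pay $56, suppliers receive $45, q = 270. (Wedge: pb − ps = 11.)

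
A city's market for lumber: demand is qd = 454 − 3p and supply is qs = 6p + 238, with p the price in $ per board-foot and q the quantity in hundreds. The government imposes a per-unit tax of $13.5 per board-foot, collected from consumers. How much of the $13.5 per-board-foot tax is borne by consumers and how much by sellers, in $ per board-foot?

Consumers bear $9 per board-foot; sellers bear $4.5 per board-foot.

Without the tax, 454 − 3p = 6p + 238 gives 9p = 216, so p* = $24 and q* = 382.
With the tax collected from consumers, demand (in seller-price terms) shifts: qd = 454 − 3(p + 13.5).
Solving gives q = 355 with consumers paying $33 and sellers receiving $19.5 (the $13.5 wedge).
Burden on consumers: $9; on sellers: $4.5. (They sum to $13.5.)
The less price-elastic side of the market bears the larger share of a per-unit tax.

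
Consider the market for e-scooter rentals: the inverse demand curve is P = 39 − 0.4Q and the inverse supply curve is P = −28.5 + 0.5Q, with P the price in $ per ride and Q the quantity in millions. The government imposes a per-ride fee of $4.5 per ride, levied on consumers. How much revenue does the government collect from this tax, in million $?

Inverting to Q(P) form: Qd = 97.5 − 2.5P; Qs = 2P + 57.
Before the tax: set 97.5 − 2.5P = 2P + 57 → P* = $9, Q* = 75.
With the tax collected from consumers, demand (in seller-price terms) shifts: Qd = 97.5 − 2.5(P + 4.5).
New equilibrium: consumers pay $11, sellers receive $6.5, Q = 70. (Wedge: Pb − Ps = 4.5.)
Revenue = t · Q = 4.5 · 70 = $315.

Tax revenue = $315 million.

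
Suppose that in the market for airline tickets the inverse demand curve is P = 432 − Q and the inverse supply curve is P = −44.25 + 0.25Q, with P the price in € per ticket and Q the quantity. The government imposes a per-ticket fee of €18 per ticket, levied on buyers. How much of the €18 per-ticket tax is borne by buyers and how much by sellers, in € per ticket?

Buyers bear €14.4 per ticket; sellers bear €3.6 per ticket.

Inverting to Q(P) form: Qd = 432 − P; Qs = 4P + 177.
Without the tax, 432 − P = 4P + 177 gives 5P = 255, so P* = €51 and Q* = 381.
With the tax collected from buyers, demand (in seller-price terms) shifts: Qd = 432 − (P + 18).
New equilibrium: buyers pay €65.4, sellers receive €47.4, Q = 366.6. (Wedge: Pb − Ps = 18.)
Burden on buyers: €14.4; on sellers: €3.6. (They sum to €18.)
The less price-elastic side of the market bears the larger share of a per-unit tax.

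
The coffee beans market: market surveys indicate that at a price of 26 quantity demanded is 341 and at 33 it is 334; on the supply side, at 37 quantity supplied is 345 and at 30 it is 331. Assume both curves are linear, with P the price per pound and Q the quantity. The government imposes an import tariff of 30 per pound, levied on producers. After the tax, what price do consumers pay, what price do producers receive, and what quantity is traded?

Demand slope: (334 − 341)/(33 − 26) = -1, so Qd = 367 − P.
Supply slope: (331 − 345)/(30 − 37) = 2, so Qs = 2P + 271.
Before the tax: set 367 − P = 2P + 271 → P* = 32, Q* = 335.
With the tax collected from producers, supply shifts: Qs = 2(P − 30) + 271.
New equilibrium: consumers pay 52, producers receive 22, Q = 315. (Wedge: Pb − Ps = 30.)

Consumers pay 52; producers receive 22; quantity = 315.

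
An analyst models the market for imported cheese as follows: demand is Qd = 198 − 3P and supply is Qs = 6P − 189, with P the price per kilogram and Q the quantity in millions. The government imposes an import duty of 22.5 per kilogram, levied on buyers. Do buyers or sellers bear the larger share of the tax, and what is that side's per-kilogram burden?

Before the tax: set 198 − 3P = 6P − 189 → P* = 43, Q* = 69.
With the tax collected from buyers, demand (in seller-price terms) shifts: Qd = 198 − 3(P + 22.5).
New equilibrium: buyers pay 58, sellers receive 35.5, Q = 24. (Wedge: Pb − Ps = 22.5.)
Per-kilogram burden: buyers 15, sellers 7.5.
Buyers take the larger share because demand is less price-elastic here (demand slope 3 vs supply slope 6).
The less price-elastic side of the market bears the larger share of a per-unit tax.

Buyers bear the larger share: 15 per kilogram.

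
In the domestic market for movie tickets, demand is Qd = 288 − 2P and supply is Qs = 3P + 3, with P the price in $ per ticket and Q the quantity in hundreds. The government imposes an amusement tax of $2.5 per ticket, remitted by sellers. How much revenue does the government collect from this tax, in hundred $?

Before the tax: set 288 − 2P = 3P + 3 → P* = $57, Q* = 174.
With the tax collected from sellers, supply shifts: Qs = 3(P − 2.5) + 3.
New equilibrium: buyers pay $58.5, sellers receive $56, Q = 171. (Wedge: Pb − Ps = 2.5.)
Revenue = t · Q = 2.5 · 171 = $427.5.

Tax revenue = $427.5 hundred.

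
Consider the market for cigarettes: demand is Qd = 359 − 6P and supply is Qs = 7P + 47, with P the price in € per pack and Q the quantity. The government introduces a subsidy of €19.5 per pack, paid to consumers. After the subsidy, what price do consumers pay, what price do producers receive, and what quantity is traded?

Consumers pay €13.5; producers receive €33; quantity = 278.

Before the subsidy: set 359 − 6P = 7P + 47 → P* = €24, Q* = 215.
With a per-unit subsidy paid to consumers, each effectively pays P − 19.5, so demand becomes Qd = 359 − 6(P − 19.5).
New equilibrium: consumers pay €13.5, producers receive €33, Q = 278. (Wedge: Pb − Ps = −19.5.)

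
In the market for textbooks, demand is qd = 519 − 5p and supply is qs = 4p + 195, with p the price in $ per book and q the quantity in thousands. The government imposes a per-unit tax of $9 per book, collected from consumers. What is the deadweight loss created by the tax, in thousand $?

Deadweight loss = $90 thousand.

Before the tax: set 519 − 5p = 4p + 195 → p* = $36, q* = 339.
With the tax collected from consumers, demand (in seller-price terms) shifts: qd = 519 − 5(p + 9).
Solving gives q = 319 with consumers paying $40 and sellers receiving $31 (the $9 wedge).
Quantity falls by |ΔQ| = |339 − 319| = 20.
DWL = ½ · t · |ΔQ| = ½ · 9 · 20 = $90.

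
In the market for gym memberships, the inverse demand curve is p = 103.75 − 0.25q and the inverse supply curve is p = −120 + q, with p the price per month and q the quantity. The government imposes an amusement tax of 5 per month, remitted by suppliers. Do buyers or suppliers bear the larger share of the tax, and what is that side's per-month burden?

Suppliers bear the larger share: 4 per month.

Rewrite in direct form: qd = 415 − 4p and qs = p + 120.
Without the tax, 415 − 4p = p + 120 gives 5p = 295, so p* = 59 and q* = 179.
With the tax collected from suppliers, supply shifts: qs = (p − 5) + 120.
New equilibrium: buyers pay 60, suppliers receive 55, q = 175. (Wedge: pb − ps = 5.)
Per-month burden: buyers 1, suppliers 4.
Suppliers take the larger share because supply is less price-elastic here (demand slope 4 vs supply slope 1).
The less price-elastic side of the market bears the larger share of a per-unit tax.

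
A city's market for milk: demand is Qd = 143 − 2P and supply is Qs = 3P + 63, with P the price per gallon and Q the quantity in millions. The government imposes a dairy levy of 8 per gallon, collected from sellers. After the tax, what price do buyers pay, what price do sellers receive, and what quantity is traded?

Buyers pay 20.8; sellers receive 12.8; quantity = 101.4.

Without the tax, 143 − 2P = 3P + 63 gives 5P = 80, so P* = 16 and Q* = 111.
With the tax collected from sellers, supply shifts: Qs = 3(P − 8) + 63.
New equilibrium: buyers pay 20.8, sellers receive 12.8, Q = 101.4. (Wedge: Pb − Ps = 8.)
The less price-elastic side of the market bears the larger share of a per-unit tax.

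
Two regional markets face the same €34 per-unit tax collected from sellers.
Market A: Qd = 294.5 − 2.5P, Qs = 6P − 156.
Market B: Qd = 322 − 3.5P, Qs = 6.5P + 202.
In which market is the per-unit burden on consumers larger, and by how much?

Market A: pre-tax P* = €53, Q* = 162; post-tax Q = 102; per-unit burden on consumers = €24.
Market B: pre-tax P* = €12, Q* = 280; post-tax Q = 202.65; per-unit burden on consumers = €22.1.
Difference: €24 vs €22.1 → market A is larger by €1.9.

Market A, by €1.9.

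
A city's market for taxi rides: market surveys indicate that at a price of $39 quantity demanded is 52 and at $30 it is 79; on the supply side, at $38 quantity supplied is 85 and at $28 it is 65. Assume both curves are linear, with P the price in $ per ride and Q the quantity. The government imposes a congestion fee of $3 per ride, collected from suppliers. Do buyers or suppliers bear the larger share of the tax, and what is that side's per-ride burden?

Demand slope: (79 − 52)/(30 − 39) = -3, so Qd = 169 − 3P.
Supply slope: (65 − 85)/(28 − 38) = 2, so Qs = 2P + 9.
Without the tax, 169 − 3P = 2P + 9 gives 5P = 160, so P* = $32 and Q* = 73.
With the tax collected from suppliers, supply shifts: Qs = 2(P − 3) + 9.
New equilibrium: buyers pay $33.2, suppliers receive $30.2, Q = 69.4. (Wedge: Pb − Ps = 3.)
Per-ride burden: buyers $1.2, suppliers $1.8.
Suppliers take the larger share because supply is less price-elastic here (demand slope 3 vs supply slope 2).

Suppliers bear the larger share: $1.8 per ride.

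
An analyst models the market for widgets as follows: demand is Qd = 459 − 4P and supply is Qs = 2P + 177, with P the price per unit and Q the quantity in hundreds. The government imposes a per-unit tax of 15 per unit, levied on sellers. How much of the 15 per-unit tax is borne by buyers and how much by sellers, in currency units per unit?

Before the tax: set 459 − 4P = 2P + 177 → P* = 47, Q* = 271.
With the tax collected from sellers, supply shifts: Qs = 2(P − 15) + 177.
Solving gives Q = 251 with buyers paying 52 and sellers receiving 37 (the 15 wedge).
Burden on buyers: 5; on sellers: 10. (They sum to 15.)

Buyers bear 5 per unit; sellers bear 10 per unit.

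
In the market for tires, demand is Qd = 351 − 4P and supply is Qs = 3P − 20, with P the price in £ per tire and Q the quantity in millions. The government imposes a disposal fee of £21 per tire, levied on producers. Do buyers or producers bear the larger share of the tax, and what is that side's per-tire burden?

Without the tax, 351 − 4P = 3P − 20 gives 7P = 371, so P* = £53 and Q* = 139.
With the tax collected from producers, supply shifts: Qs = 3(P − 21) − 20.
New equilibrium: buyers pay £62, producers receive £41, Q = 103. (Wedge: Pb − Ps = 21.)
Per-tire burden: buyers £9, producers £12.
Producers take the larger share because supply is less price-elastic here (demand slope 4 vs supply slope 3).
The less price-elastic side of the market bears the larger share of a per-unit tax.

Producers bear the larger share: £12 per tire.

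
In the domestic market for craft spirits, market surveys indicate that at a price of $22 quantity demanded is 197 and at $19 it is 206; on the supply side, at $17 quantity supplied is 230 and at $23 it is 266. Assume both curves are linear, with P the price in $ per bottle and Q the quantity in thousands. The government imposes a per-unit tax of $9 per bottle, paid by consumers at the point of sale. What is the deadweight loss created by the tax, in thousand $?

Deadweight loss = $81 thousand.

Demand slope: (206 − 197)/(19 − 22) = -3, so Qd = 263 − 3P.
Supply slope: (266 − 230)/(23 − 17) = 6, so Qs = 6P + 128.
Before the tax: set 263 − 3P = 6P + 128 → P* = $15, Q* = 218.
With the tax collected from consumers, demand (in seller-price terms) shifts: Qd = 263 − 3(P + 9).
New equilibrium: consumers pay $21, sellers receive $12, Q = 200. (Wedge: Pb − Ps = 9.)
Quantity falls by |ΔQ| = |218 − 200| = 18.
DWL = ½ · t · |ΔQ| = ½ · 9 · 18 = $81.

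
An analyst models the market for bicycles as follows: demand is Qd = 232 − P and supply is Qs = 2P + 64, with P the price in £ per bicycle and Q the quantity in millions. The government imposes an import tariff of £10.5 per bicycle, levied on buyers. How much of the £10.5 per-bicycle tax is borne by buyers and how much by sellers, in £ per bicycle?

Buyers bear £7 per bicycle; sellers bear £3.5 per bicycle.

Without the tax, 232 − P = 2P + 64 gives 3P = 168, so P* = £56 and Q* = 176.
With the tax collected from buyers, demand (in seller-price terms) shifts: Qd = 232 − (P + 10.5).
Solving gives Q = 169 with buyers paying £63 and sellers receiving £52.5 (the £10.5 wedge).
Burden on buyers: £7; on sellers: £3.5. (They sum to £10.5.)
The less price-elastic side of the market bears the larger share of a per-unit tax.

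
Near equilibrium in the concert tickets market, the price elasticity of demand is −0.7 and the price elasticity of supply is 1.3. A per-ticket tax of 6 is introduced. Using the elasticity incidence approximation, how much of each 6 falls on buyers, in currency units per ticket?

Buyers bear ≈ 3.9 per ticket.

Incidence ratio: buyers' share ≈ εs / (εs + |εd|) = 1.3 / (1.3 + 0.7) = 0.65.
So buyers bear ≈ 0.65 × 6 = 3.9; producers bear 2.1.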